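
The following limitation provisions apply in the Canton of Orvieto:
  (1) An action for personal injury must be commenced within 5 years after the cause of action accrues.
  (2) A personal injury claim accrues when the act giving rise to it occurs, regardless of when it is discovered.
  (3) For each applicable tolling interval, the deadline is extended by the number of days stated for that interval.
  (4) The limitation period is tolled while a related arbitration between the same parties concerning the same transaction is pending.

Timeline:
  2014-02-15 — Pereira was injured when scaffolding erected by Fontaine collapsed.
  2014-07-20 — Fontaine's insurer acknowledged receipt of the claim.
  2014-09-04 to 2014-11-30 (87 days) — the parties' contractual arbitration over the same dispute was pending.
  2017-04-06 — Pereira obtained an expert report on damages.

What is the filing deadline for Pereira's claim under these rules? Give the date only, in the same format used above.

The cause of action accrued on 2014-02-15, the date of the act.
Adding the 5 years base period to 2014-02-15 gives a deadline of 2019-02-15, before any tolling.
The pending related arbitration from 2014-09-04 to 2014-11-30 tolled the period for 87 days, extending the deadline to 2019-05-13.
None of the other events listed affects the running of the period under the stated rules.

2019-05-13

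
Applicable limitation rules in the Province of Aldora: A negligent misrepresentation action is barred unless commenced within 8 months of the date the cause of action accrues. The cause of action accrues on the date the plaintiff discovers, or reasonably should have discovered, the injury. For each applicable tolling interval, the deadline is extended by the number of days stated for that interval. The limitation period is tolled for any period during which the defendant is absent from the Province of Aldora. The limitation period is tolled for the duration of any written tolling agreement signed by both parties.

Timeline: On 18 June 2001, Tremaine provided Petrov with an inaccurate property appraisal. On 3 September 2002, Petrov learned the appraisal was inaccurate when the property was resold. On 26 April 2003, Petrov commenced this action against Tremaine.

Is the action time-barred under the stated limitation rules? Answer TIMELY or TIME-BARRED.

Accrual is tied to discovery, so the period began on 3 September 2002 rather than on 18 June 2001 when the act occurred.
The untolled deadline — 8 months after 3 September 2002 — is 3 May 2003.
The 26 April 2003 filing precedes the 3 May 2003 deadline; the claim is timely.

TIMELY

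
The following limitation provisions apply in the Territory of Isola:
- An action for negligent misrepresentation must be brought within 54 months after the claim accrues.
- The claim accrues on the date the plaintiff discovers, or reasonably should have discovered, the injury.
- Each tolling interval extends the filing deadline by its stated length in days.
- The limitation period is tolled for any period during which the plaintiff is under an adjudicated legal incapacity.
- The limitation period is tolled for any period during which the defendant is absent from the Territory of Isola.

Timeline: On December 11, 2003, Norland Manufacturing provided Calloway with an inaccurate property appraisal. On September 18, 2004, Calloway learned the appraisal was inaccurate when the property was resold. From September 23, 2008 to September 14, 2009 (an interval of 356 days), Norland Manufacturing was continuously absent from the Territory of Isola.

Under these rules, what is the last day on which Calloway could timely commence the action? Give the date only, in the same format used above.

March 9, 2010

The claim did not accrue until Calloway discovered the injury on September 18, 2004; the December 11, 2003 act date does not start the clock under the stated rule.
The untolled deadline — 54 months after September 18, 2004 — is March 18, 2009.
The defendant's absence from the jurisdiction from September 23, 2008 to September 14, 2009 tolled the period for 356 days, extending the deadline to March 9, 2010.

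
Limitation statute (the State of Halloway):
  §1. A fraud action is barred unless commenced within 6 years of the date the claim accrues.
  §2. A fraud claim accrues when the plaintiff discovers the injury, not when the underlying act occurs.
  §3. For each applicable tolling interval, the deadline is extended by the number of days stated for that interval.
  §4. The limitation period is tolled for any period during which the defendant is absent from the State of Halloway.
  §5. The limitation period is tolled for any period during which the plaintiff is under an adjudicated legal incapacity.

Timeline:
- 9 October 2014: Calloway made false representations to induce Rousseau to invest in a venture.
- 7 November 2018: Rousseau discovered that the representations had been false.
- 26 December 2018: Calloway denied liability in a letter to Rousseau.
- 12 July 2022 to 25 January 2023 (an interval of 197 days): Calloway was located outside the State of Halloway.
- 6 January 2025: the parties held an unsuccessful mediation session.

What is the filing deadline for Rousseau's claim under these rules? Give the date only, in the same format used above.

Under the discovery rule, the claim accrued on 7 November 2018, when Rousseau discovered the injury — not on the 9 October 2014 date of the underlying act.
Adding the 6 years base period to 7 November 2018 gives a deadline of 7 November 2024, before any tolling.
The defendant's absence from the jurisdiction from 12 July 2022 to 25 January 2023 tolled the period for 197 days, extending the deadline to 23 May 2025.
Nothing else in the chronology tolls or restarts the period.

23 May 2025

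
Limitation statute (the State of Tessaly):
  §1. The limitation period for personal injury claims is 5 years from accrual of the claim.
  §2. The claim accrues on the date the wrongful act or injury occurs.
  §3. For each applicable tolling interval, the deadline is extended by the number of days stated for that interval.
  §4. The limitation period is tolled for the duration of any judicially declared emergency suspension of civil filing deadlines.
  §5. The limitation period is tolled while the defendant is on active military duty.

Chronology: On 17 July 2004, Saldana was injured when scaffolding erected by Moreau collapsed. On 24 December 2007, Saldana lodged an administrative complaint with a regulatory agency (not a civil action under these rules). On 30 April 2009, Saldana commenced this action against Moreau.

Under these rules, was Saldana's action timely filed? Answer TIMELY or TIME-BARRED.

TIMELY

The claim accrued on 17 July 2004, the date of the act.
5 years from 17 July 2004 is 17 July 2009.
None of the other events listed affects the running of the period under the stated rules.
Filing on 30 April 2009 beat the 17 July 2009 deadline — the action is timely.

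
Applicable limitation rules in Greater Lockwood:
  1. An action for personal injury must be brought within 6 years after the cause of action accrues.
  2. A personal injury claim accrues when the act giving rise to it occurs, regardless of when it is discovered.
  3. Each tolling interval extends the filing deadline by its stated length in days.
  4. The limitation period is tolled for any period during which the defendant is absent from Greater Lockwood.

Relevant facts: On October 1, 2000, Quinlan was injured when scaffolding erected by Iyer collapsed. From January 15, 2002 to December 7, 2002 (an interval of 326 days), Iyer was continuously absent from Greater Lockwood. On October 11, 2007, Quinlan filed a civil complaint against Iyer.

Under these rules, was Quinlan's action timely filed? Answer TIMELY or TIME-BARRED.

The claim accrued on October 1, 2000, when the wrongful act occurred.
The untolled deadline — 6 years after October 1, 2000 — is October 1, 2006.
Because the defendant's absence from the jurisdiction ran from January 15, 2002 to December 7, 2002, the deadline is extended by 326 days to August 23, 2007.
The October 11, 2007 filing falls after the August 23, 2007 deadline; the claim is time-barred.

TIME-BARRED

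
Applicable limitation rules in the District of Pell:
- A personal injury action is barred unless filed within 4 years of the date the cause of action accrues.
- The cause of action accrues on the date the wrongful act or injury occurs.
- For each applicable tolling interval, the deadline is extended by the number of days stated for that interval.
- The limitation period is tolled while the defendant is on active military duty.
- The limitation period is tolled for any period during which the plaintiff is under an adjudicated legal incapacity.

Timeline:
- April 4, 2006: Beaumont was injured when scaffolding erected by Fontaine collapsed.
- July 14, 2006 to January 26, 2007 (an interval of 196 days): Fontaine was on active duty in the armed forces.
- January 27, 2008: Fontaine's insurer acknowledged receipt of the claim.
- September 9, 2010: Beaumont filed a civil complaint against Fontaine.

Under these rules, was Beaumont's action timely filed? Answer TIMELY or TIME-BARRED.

TIMELY

The limitation period began to run on April 4, 2006.
The untolled deadline — 4 years after April 4, 2006 — is April 4, 2010.
Because the defendant's active military service ran from July 14, 2006 to January 26, 2007, the deadline is extended by 196 days to October 17, 2010.
Nothing else in the chronology tolls or restarts the period.
Beaumont filed on September 9, 2010, before the October 17, 2010 deadline, so the action is timely.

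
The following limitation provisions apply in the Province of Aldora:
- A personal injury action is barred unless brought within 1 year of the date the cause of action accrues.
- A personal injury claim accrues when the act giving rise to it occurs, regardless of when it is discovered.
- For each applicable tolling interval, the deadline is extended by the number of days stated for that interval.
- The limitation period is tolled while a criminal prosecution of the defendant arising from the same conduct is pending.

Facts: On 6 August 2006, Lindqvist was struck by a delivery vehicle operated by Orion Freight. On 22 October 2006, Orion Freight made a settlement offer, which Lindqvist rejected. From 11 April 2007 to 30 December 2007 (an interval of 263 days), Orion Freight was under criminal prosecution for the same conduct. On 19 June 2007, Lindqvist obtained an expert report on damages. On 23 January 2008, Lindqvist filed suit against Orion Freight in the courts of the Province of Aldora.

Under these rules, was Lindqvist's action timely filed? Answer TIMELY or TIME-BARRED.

The limitation period began to run on 6 August 2006.
The untolled deadline — 1 year after 6 August 2006 — is 6 August 2007.
Because the pending criminal prosecution ran from 11 April 2007 to 30 December 2007, the deadline is extended by 263 days to 25 April 2008.
Nothing else in the chronology tolls or restarts the period.
Lindqvist filed on 23 January 2008, before the 25 April 2008 deadline, so the action is timely.

TIMELY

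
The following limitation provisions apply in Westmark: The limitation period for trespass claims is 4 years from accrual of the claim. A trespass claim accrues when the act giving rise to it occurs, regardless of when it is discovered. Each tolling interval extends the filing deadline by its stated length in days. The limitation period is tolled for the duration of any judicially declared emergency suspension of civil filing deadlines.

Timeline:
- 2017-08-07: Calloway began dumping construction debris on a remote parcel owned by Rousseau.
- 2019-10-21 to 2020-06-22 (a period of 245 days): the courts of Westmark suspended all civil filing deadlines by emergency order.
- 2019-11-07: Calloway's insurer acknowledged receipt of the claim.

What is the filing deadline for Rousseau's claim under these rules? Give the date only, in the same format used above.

The limitation period began to run on 2017-08-07.
4 years from 2017-08-07 is 2021-08-07.
The emergency suspension of filing deadlines from 2019-10-21 to 2020-06-22 tolled the period for 245 days, extending the deadline to 2022-04-09.
None of the other events listed affects the running of the period under the stated rules.

2022-04-09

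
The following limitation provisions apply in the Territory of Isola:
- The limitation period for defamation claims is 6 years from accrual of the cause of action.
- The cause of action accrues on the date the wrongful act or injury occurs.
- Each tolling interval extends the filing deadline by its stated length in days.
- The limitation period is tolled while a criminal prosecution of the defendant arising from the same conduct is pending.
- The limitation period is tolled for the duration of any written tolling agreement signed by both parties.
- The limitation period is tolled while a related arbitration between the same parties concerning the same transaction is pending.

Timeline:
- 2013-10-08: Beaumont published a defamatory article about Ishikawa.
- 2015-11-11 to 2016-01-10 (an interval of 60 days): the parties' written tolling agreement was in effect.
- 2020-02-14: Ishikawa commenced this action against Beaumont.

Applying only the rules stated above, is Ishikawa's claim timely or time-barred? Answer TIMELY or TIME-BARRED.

The limitation period began to run on 2013-10-08.
6 years from 2013-10-08 is 2019-10-08.
The written tolling agreement from 2015-11-11 to 2016-01-10 tolled the period for 60 days, extending the deadline to 2019-12-07.
Ishikawa filed on 2020-02-14, after the 2019-12-07 deadline, so the action is time-barred.

TIME-BARRED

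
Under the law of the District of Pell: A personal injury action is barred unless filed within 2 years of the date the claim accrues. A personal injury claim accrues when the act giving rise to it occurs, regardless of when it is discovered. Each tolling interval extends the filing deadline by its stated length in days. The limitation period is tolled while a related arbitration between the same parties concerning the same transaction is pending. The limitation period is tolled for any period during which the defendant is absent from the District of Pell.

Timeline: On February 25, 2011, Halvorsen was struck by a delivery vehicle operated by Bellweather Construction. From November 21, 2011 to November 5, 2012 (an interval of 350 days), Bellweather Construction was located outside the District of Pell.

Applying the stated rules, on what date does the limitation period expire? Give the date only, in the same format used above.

The claim accrued on February 25, 2011, when the wrongful act occurred.
The untolled deadline — 2 years after February 25, 2011 — is February 25, 2013.
The defendant's absence from the jurisdiction from November 21, 2011 to November 5, 2012 tolled the period for 350 days, extending the deadline to February 10, 2014.

February 10, 2014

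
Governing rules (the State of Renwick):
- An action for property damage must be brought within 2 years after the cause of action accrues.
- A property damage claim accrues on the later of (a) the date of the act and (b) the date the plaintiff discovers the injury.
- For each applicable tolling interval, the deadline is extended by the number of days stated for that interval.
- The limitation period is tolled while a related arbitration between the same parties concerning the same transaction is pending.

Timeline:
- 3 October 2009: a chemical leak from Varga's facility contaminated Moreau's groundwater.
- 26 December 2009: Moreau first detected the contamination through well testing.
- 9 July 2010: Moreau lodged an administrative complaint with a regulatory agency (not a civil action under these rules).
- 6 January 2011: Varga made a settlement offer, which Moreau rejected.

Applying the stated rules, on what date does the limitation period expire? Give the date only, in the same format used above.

Taking the later of the act (3 October 2009) and discovery (26 December 2009), the claim accrued on 26 December 2009.
The untolled deadline — 2 years after 26 December 2009 — is 26 December 2011.
Nothing else in the chronology tolls or restarts the period.

26 December 2011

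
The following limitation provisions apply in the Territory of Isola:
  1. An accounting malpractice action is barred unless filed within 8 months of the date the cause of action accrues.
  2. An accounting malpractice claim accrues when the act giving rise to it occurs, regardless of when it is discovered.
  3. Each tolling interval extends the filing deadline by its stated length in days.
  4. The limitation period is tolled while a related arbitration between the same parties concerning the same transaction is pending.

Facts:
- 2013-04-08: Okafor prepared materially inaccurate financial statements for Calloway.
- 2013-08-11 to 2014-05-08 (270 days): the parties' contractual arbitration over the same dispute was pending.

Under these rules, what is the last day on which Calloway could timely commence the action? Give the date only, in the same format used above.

2014-09-04

The limitation period began to run on 2013-04-08.
The untolled deadline — 8 months after 2013-04-08 — is 2013-12-08.
The period was tolled for 270 days by the pending related arbitration (2013-08-11 to 2014-05-08), pushing the deadline to 2014-09-04.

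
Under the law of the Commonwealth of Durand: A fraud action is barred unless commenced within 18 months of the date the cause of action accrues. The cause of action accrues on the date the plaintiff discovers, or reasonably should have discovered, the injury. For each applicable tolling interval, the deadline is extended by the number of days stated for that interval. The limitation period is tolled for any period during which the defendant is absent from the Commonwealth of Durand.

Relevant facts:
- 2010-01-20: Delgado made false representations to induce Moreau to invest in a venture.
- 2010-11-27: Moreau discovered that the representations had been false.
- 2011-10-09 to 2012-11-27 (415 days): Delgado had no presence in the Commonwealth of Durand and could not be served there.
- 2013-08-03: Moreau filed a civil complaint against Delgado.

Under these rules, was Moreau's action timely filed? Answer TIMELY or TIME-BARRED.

The claim did not accrue until Moreau discovered the injury on 2010-11-27; the 2010-01-20 act date does not start the clock under the stated rule.
18 months from 2010-11-27 is 2012-05-27.
The period was tolled for 415 days by the defendant's absence from the jurisdiction (2011-10-09 to 2012-11-27), pushing the deadline to 2013-07-16.
The 2013-08-03 filing falls after the 2013-07-16 deadline; the claim is time-barred.

TIME-BARRED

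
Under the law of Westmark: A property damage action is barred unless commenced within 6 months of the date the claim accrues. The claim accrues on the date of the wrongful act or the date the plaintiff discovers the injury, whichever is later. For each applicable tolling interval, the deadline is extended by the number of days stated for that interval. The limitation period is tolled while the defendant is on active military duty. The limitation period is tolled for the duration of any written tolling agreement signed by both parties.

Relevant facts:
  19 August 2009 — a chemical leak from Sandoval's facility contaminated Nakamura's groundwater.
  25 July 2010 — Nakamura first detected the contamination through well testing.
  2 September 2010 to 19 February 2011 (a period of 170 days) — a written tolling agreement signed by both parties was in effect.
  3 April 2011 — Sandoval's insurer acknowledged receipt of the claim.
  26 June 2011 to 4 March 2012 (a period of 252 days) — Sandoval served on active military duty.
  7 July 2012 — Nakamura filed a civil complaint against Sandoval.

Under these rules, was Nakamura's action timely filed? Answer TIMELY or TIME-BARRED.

TIME-BARRED

Because discovery on 25 July 2010 post-dates the 19 August 2009 act, accrual under the later-of rule falls on 25 July 2010.
Adding the 6 months base period to 25 July 2010 gives a deadline of 25 January 2011, before any tolling.
The period was tolled for 170 days by the written tolling agreement (2 September 2010 to 19 February 2011), pushing the deadline to 14 July 2011.
The defendant's active military service from 26 June 2011 to 4 March 2012 tolled the period for 252 days, extending the deadline to 22 March 2012.
Nothing else in the chronology tolls or restarts the period.
The 7 July 2012 filing falls after the 22 March 2012 deadline; the claim is time-barred.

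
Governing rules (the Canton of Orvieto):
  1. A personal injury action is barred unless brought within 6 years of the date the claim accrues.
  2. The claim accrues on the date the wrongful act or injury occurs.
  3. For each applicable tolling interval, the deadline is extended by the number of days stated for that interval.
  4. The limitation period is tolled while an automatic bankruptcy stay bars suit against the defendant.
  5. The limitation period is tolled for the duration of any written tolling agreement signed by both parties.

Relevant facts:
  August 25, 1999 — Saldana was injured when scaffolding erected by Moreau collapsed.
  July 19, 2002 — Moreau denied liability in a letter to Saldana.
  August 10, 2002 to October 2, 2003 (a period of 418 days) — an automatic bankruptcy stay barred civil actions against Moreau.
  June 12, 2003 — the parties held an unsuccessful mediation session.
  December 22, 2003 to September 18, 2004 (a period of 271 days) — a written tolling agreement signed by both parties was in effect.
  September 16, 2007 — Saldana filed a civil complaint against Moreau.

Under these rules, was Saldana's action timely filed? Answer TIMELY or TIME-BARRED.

TIME-BARRED

The limitation period began to run on August 25, 1999.
Adding the 6 years base period to August 25, 1999 gives a deadline of August 25, 2005, before any tolling.
The automatic bankruptcy stay from August 10, 2002 to October 2, 2003 tolled the period for 418 days, extending the deadline to October 17, 2006.
The written tolling agreement from December 22, 2003 to September 18, 2004 tolled the period for 271 days, extending the deadline to July 15, 2007.
The other events in the timeline have no effect on the limitation period under the stated rules.
Filing on September 16, 2007 missed the July 15, 2007 deadline — the action is time-barred.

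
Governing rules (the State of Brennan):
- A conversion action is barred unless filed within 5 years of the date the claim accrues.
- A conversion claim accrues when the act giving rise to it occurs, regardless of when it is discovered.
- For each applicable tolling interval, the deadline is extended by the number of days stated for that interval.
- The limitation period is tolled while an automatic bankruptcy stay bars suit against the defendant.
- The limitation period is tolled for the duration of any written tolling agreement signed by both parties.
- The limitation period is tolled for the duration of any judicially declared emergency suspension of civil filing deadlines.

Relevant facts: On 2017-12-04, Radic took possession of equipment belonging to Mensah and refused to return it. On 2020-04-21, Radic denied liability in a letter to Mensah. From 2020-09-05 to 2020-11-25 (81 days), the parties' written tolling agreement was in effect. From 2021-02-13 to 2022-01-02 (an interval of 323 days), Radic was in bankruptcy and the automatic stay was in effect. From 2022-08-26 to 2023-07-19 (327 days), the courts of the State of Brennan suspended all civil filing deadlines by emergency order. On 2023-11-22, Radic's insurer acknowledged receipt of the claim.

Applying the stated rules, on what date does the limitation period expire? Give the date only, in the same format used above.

2024-12-04

The limitation period began to run on 2017-12-04.
5 years from 2017-12-04 is 2022-12-04.
The written tolling agreement from 2020-09-05 to 2020-11-25 tolled the period for 81 days, extending the deadline to 2023-02-23.
The automatic bankruptcy stay from 2021-02-13 to 2022-01-02 tolled the period for 323 days, extending the deadline to 2024-01-12.
The emergency suspension of filing deadlines from 2022-08-26 to 2023-07-19 tolled the period for 327 days, extending the deadline to 2024-12-04.
None of the other events listed affects the running of the period under the stated rules.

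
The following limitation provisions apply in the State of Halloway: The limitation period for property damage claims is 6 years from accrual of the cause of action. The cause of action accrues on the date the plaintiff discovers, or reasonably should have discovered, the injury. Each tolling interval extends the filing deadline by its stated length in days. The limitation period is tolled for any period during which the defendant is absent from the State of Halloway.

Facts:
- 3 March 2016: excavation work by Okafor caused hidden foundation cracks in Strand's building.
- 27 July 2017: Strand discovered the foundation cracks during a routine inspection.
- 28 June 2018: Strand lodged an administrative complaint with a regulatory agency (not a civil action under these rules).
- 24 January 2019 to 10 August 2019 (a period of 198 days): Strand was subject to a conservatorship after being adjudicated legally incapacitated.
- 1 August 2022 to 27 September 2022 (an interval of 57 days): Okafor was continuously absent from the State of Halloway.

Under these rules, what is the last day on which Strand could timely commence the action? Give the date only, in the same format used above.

The claim did not accrue until Strand discovered the injury on 27 July 2017; the 3 March 2016 act date does not start the clock under the stated rule.
6 years from 27 July 2017 is 27 July 2023.
The defendant's absence from the jurisdiction from 1 August 2022 to 27 September 2022 tolled the period for 57 days, extending the deadline to 22 September 2023.
The plaintiff's legal incapacity from 24 January 2019 to 10 August 2019 does not toll the period, because no stated rule makes the plaintiff's incapacity a tolling event.
None of the other events listed affects the running of the period under the stated rules.

22 September 2023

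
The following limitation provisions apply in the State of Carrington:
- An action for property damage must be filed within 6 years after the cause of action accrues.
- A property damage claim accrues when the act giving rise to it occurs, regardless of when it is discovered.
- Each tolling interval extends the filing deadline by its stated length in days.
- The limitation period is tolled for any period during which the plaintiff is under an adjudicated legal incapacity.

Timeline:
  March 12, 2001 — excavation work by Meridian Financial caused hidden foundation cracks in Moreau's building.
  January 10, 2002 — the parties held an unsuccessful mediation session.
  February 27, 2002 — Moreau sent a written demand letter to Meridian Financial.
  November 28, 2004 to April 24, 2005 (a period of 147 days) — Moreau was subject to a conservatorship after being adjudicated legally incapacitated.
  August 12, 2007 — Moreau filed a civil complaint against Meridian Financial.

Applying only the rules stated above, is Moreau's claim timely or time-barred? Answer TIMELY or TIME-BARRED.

TIME-BARRED

The claim accrued on March 12, 2001, when the wrongful act occurred.
The untolled deadline — 6 years after March 12, 2001 — is March 12, 2007.
The plaintiff's legal incapacity from November 28, 2004 to April 24, 2005 tolled the period for 147 days, extending the deadline to August 6, 2007.
Nothing else in the chronology tolls or restarts the period.
Filing on August 12, 2007 missed the August 6, 2007 deadline — the action is time-barred.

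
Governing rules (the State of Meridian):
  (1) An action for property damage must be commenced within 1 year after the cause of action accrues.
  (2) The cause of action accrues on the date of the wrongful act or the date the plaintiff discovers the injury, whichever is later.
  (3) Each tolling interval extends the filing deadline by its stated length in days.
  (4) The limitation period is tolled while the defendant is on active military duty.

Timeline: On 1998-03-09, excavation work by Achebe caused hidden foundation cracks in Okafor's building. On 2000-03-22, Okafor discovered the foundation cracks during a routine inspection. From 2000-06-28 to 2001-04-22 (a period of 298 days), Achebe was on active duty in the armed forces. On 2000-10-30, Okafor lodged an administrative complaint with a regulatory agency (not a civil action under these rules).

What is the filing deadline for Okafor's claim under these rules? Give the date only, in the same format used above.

2002-01-14

Because discovery on 2000-03-22 post-dates the 1998-03-09 act, accrual under the later-of rule falls on 2000-03-22.
1 year from 2000-03-22 is 2001-03-22.
The defendant's active military service from 2000-06-28 to 2001-04-22 tolled the period for 298 days, extending the deadline to 2002-01-14.
None of the other events listed affects the running of the period under the stated rules.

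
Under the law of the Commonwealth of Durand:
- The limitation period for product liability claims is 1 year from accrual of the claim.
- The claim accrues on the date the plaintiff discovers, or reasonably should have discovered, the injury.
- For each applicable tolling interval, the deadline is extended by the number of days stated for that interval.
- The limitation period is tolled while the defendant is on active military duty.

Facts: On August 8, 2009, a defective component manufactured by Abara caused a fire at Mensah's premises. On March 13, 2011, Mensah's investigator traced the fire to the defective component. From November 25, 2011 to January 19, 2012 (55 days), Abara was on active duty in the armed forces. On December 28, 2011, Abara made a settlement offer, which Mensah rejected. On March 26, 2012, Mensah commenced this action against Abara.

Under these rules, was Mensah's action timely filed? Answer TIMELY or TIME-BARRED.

TIMELY

Accrual is tied to discovery, so the period began on March 13, 2011 rather than on August 8, 2009 when the act occurred.
The untolled deadline — 1 year after March 13, 2011 — is March 13, 2012.
The period was tolled for 55 days by the defendant's active military service (November 25, 2011 to January 19, 2012), pushing the deadline to May 7, 2012.
Nothing else in the chronology tolls or restarts the period.
Mensah filed on March 26, 2012, before the May 7, 2012 deadline, so the action is timely.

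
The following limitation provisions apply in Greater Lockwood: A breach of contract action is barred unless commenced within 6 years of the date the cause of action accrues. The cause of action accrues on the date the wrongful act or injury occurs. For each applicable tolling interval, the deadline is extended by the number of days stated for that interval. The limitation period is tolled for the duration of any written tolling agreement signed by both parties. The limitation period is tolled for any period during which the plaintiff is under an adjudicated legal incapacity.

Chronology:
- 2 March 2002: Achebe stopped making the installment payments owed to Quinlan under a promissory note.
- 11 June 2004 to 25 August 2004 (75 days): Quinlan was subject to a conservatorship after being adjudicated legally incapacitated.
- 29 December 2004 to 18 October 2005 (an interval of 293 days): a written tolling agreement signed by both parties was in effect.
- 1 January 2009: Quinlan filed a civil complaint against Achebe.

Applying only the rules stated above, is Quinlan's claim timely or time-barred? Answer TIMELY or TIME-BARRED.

TIMELY

The limitation period began to run on 2 March 2002.
6 years from 2 March 2002 is 2 March 2008.
The period was tolled for 75 days by the plaintiff's legal incapacity (11 June 2004 to 25 August 2004), pushing the deadline to 16 May 2008.
The written tolling agreement from 29 December 2004 to 18 October 2005 tolled the period for 293 days, extending the deadline to 5 March 2009.
The 1 January 2009 filing precedes the 5 March 2009 deadline; the claim is timely.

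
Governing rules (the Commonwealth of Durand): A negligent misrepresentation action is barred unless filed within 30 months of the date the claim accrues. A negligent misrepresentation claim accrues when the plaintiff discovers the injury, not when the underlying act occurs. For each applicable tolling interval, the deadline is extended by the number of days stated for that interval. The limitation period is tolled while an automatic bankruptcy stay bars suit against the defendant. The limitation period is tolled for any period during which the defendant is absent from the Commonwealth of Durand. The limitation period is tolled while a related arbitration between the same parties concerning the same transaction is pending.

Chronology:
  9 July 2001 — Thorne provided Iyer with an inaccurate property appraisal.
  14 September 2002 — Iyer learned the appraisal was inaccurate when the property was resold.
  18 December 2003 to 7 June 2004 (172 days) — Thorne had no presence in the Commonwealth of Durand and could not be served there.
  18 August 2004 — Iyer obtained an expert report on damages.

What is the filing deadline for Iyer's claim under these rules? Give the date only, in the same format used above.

2 September 2005

Under the discovery rule, the claim accrued on 14 September 2002, when Iyer discovered the injury — not on the 9 July 2001 date of the underlying act.
30 months from 14 September 2002 is 14 March 2005.
The period was tolled for 172 days by the defendant's absence from the jurisdiction (18 December 2003 to 7 June 2004), pushing the deadline to 2 September 2005.
None of the other events listed affects the running of the period under the stated rules.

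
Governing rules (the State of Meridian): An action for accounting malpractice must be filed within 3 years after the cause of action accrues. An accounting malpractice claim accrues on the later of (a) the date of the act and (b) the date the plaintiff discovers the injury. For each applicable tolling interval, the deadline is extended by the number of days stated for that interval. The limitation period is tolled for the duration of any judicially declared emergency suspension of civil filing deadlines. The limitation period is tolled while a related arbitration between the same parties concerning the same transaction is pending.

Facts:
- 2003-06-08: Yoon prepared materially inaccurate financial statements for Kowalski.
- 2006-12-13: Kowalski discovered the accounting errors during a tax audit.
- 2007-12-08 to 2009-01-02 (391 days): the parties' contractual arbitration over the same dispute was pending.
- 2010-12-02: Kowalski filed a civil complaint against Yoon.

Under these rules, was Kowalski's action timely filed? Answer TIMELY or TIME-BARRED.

Because discovery on 2006-12-13 post-dates the 2003-06-08 act, accrual under the later-of rule falls on 2006-12-13.
Adding the 3 years base period to 2006-12-13 gives a deadline of 2009-12-13, before any tolling.
Because the pending related arbitration ran from 2007-12-08 to 2009-01-02, the deadline is extended by 391 days to 2011-01-08.
The 2010-12-02 filing precedes the 2011-01-08 deadline; the claim is timely.

TIMELY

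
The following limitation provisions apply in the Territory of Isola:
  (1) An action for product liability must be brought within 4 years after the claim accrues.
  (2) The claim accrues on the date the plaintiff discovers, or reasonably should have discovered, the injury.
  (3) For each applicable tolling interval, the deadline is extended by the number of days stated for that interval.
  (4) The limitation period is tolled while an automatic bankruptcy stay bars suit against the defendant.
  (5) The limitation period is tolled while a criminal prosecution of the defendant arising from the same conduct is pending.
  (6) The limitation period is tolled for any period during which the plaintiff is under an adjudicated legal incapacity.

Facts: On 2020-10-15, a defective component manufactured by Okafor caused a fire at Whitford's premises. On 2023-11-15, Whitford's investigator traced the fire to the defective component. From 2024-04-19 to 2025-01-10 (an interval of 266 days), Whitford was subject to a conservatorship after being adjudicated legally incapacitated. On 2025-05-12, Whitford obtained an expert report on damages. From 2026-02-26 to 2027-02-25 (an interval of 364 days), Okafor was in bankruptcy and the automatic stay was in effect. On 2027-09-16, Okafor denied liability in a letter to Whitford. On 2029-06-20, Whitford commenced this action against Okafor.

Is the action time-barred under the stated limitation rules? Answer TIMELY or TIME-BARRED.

Under the discovery rule, the claim accrued on 2023-11-15, when Whitford discovered the injury — not on the 2020-10-15 date of the underlying act.
4 years from 2023-11-15 is 2027-11-15.
Because the plaintiff's legal incapacity ran from 2024-04-19 to 2025-01-10, the deadline is extended by 266 days to 2028-08-07.
The automatic bankruptcy stay from 2026-02-26 to 2027-02-25 tolled the period for 364 days, extending the deadline to 2029-08-06.
None of the other events listed affects the running of the period under the stated rules.
Whitford filed on 2029-06-20, before the 2029-08-06 deadline, so the action is timely.

TIMELY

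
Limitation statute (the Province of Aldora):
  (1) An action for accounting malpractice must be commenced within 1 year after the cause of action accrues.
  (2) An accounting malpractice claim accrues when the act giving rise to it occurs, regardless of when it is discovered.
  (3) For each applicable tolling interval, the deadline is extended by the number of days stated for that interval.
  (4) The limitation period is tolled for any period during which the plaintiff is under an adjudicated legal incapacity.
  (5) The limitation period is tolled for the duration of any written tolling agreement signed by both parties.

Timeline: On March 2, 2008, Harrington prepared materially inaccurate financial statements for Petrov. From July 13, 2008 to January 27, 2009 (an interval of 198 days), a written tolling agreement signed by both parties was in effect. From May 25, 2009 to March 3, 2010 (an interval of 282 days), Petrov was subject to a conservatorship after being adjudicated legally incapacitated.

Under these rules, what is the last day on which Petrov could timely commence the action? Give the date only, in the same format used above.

The limitation period began to run on March 2, 2008.
Adding the 1 year base period to March 2, 2008 gives a deadline of March 2, 2009, before any tolling.
Because the written tolling agreement ran from July 13, 2008 to January 27, 2009, the deadline is extended by 198 days to September 16, 2009.
The plaintiff's legal incapacity from May 25, 2009 to March 3, 2010 tolled the period for 282 days, extending the deadline to June 25, 2010.

June 25, 2010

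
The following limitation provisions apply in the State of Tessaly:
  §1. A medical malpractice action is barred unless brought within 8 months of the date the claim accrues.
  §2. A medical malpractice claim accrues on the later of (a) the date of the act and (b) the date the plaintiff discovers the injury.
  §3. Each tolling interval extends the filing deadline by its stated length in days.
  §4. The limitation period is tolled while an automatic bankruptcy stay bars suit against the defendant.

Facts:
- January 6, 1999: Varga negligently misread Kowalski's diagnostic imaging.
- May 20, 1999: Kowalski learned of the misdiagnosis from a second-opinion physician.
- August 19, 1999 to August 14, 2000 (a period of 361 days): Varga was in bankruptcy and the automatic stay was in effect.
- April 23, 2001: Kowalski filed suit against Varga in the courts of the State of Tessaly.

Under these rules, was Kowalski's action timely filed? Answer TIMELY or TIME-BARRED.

TIME-BARRED

The claim accrued on May 20, 1999 — the later of the January 6, 1999 act and the May 20, 1999 discovery.
The untolled deadline — 8 months after May 20, 1999 — is January 20, 2000.
The period was tolled for 361 days by the automatic bankruptcy stay (August 19, 1999 to August 14, 2000), pushing the deadline to January 15, 2001.
The April 23, 2001 filing falls after the January 15, 2001 deadline; the claim is time-barred.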